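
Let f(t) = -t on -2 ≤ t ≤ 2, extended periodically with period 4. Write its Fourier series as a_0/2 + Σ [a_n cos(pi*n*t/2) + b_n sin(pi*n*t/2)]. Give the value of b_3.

-4/(3*pi)

b_3 = 1/2 ∫_{-2}^{2} f(t) sin(3*pi*t/2) dt.
f is odd and sin(3*pi*t/2) is odd, so the integrand is even and b_3 = ∫_0^{2} f(t) sin(3*pi*t/2) dt.
Integrating by parts (boundary term plus one more integral), an antiderivative of (-t) sin(3*pi*t/2) is 2*t*cos(3*pi*t/2)/(3*pi) - 4*sin(3*pi*t/2)/(9*pi**2); evaluating from 0 to 2: ∫_{0}^{2} (-t) sin(3*pi*t/2) dt = (-4/(3*pi)) - (0) = -4/(3*pi).
Hence b_3 = -4/(3*pi).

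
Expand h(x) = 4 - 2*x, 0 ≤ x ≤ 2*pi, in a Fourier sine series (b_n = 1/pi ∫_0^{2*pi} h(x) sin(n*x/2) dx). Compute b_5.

b_5 = 1/pi ∫_0^{2*pi} (4 - 2*x) sin(5*x/2) dx.
Integrating by parts (boundary term plus one more integral), an antiderivative of (4 - 2*x) sin(5*x/2) is 4*x*cos(5*x/2)/5 - 8*sin(5*x/2)/25 - 8*cos(5*x/2)/5; evaluating from 0 to 2*pi: ∫_{0}^{2*pi} (4 - 2*x) sin(5*x/2) dx = (8/5 - 8*pi/5) - (-8/5) = 16/5 - 8*pi/5.
Hence b_5 = (1/pi)·(16/5 - 8*pi/5) = 8*(2 - pi)/(5*pi).

8*(2 - pi)/(5*pi)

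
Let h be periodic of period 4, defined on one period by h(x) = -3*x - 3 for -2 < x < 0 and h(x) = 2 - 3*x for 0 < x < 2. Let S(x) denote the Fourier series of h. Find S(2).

x = 2 differs from x = -2 by 1 full period(s), and the series is 4-periodic.
At x = -2 the one-sided limits are h(-2^-) = -4 and h(-2^+) = 3.
By Dirichlet's theorem the series converges to their average, [(-4) + (3)]/2 = -1/2.

-1/2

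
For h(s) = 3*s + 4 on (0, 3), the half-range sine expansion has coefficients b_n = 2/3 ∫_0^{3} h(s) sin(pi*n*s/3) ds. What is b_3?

34/(3*pi)

b_3 = 2/3 ∫_0^{3} (3*s + 4) sin(pi*s) ds.
Integrating by parts (boundary term plus one more integral), an antiderivative of (3*s + 4) sin(pi*s) is -3*s*cos(pi*s)/pi + 3*sin(pi*s)/pi**2 - 4*cos(pi*s)/pi; evaluating from 0 to 3: ∫_{0}^{3} (3*s + 4) sin(pi*s) ds = (13/pi) - (-4/pi) = 17/pi.
Hence b_3 = (2/3)·(17/pi) = 34/(3*pi).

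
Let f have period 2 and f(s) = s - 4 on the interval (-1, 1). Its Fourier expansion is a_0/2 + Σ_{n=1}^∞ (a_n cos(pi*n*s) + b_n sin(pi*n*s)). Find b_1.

b_1 = ∫_{-1}^{1} f(s) sin(pi*s) ds.
Integrating by parts (boundary term plus one more integral), an antiderivative of (s - 4) sin(pi*s) is -s*cos(pi*s)/pi + sin(pi*s)/pi**2 + 4*cos(pi*s)/pi; evaluating from -1 to 1: ∫_{-1}^{1} (s - 4) sin(pi*s) ds = (-3/pi) - (-5/pi) = 2/pi.
Hence b_1 = 2/pi.

2/pi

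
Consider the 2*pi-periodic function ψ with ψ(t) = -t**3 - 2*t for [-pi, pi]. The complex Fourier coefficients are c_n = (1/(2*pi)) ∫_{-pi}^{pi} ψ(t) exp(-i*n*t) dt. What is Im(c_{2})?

-pi**2/2 - 1/4

Since ψ is real-valued, Im(c_{2}) = -(1/(2*pi)) ∫_{-pi}^{pi} ψ(t) sin(2*t) dt = -b_{2}/2.
ψ is odd and sin(2*t) is odd, so the integrand is even: ∫_{-pi}^{pi} ψ(t) sin(2*t) dt = 2∫_0^{pi} ψ(t) sin(2*t) dt.
Integrating by parts three times (tabular method), an antiderivative of (-t**3 - 2*t) sin(2*t) is t**3*cos(2*t)/2 - 3*t**2*sin(2*t)/4 + t*cos(2*t)/4 - sin(2*t)/8; evaluating from 0 to pi: ∫_{0}^{pi} (-t**3 - 2*t) sin(2*t) dt = (pi/4 + pi**3/2) - (0) = pi/4 + pi**3/2.
So ∫_{-pi}^{pi} ψ(t) sin(2*t) dt = pi/2 + pi**3.
Hence Im(c_{2}) = (-1/(2*pi))·(pi/2 + pi**3) = -pi**2/2 - 1/4.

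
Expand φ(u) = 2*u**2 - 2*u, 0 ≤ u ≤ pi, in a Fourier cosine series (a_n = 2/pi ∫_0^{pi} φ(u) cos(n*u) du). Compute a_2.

a_2 = 2/pi ∫_0^{pi} (2*u**2 - 2*u) cos(2*u) du.
Integrating by parts twice (tabular method), an antiderivative of (2*u**2 - 2*u) cos(2*u) is u**2*sin(2*u) - u*sin(2*u) + u*cos(2*u) - sin(2*u)/2 - cos(2*u)/2; evaluating from 0 to pi: ∫_{0}^{pi} (2*u**2 - 2*u) cos(2*u) du = (-1/2 + pi) - (-1/2) = pi.
Hence a_2 = (2/pi)·(pi) = 2.

2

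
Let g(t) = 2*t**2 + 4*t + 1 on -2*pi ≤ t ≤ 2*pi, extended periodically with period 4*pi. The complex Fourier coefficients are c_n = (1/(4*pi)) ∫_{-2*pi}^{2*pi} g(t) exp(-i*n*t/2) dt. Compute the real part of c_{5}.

Since g is real-valued, Re(c_{5}) = (1/(4*pi)) ∫_{-2*pi}^{2*pi} g(t) cos(5*t/2) dt = a_{5}/2.
Integrating by parts twice (tabular method), an antiderivative of (2*t**2 + 4*t + 1) cos(5*t/2) is 4*t**2*sin(5*t/2)/5 + 8*t*sin(5*t/2)/5 + 16*t*cos(5*t/2)/25 + 18*sin(5*t/2)/125 + 16*cos(5*t/2)/25; evaluating from -2*pi to 2*pi: ∫_{-2*pi}^{2*pi} (2*t**2 + 4*t + 1) cos(5*t/2) dt = (-32*pi/25 - 16/25) - (-16/25 + 32*pi/25) = -64*pi/25.
Hence Re(c_{5}) = (1/(4*pi))·(-64*pi/25) = -16/25.

-16/25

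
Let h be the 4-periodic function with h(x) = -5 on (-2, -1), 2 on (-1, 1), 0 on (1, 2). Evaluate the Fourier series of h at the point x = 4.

x = 4 differs from x = 0 by 1 full period(s), and the series is 4-periodic.
h is continuous at x = 0 with value 2, so the series converges to 2 there.

2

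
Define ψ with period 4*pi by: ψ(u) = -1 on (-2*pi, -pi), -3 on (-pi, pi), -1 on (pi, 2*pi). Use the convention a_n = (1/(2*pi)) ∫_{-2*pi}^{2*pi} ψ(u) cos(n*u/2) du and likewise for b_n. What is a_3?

4/(3*pi)

a_3 = (1/(2*pi)) ∫_{-2*pi}^{2*pi} ψ(u) cos(3*u/2) du.
ψ is even and cos(3*u/2) is even, so the integrand is even and a_3 = 1/pi ∫_0^{2*pi} ψ(u) cos(3*u/2) du.
Split the integral at the breakpoints.
Directly, an antiderivative of (-3) cos(3*u/2) is -2*sin(3*u/2); evaluating from 0 to pi: ∫_{0}^{pi} (-3) cos(3*u/2) du = (2) - (0) = 2.
Directly, an antiderivative of (-1) cos(3*u/2) is -2*sin(3*u/2)/3; evaluating from pi to 2*pi: ∫_{pi}^{2*pi} (-1) cos(3*u/2) du = (0) - (2/3) = -2/3.
Summing the pieces and multiplying by (1/pi) gives a_3 = 4/(3*pi).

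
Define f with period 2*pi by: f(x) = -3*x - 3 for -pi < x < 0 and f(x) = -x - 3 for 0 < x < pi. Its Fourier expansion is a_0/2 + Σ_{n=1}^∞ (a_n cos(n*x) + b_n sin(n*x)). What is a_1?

-4/pi

a_1 = 1/pi ∫_{-pi}^{pi} f(x) cos(x) dx.
Split the integral at the breakpoints.
Integrating by parts (boundary term plus one more integral), an antiderivative of (-3*x - 3) cos(x) is -3*x*sin(x) - 3*sin(x) - 3*cos(x); evaluating from -pi to 0: ∫_{-pi}^{0} (-3*x - 3) cos(x) dx = (-3) - (3) = -6.
Integrating by parts (boundary term plus one more integral), an antiderivative of (-x - 3) cos(x) is -x*sin(x) - 3*sin(x) - cos(x); evaluating from 0 to pi: ∫_{0}^{pi} (-x - 3) cos(x) dx = (1) - (-1) = 2.
Summing the pieces and multiplying by (1/pi) gives a_1 = -4/pi.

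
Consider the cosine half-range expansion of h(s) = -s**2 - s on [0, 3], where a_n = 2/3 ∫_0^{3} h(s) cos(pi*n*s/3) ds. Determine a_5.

a_5 = 2/3 ∫_0^{3} (-s**2 - s) cos(5*pi*s/3) ds.
Integrating by parts twice (tabular method), an antiderivative of (-s**2 - s) cos(5*pi*s/3) is -3*s**2*sin(5*pi*s/3)/(5*pi) - 3*s*sin(5*pi*s/3)/(5*pi) - 18*s*cos(5*pi*s/3)/(25*pi**2) + 54*sin(5*pi*s/3)/(125*pi**3) - 9*cos(5*pi*s/3)/(25*pi**2); evaluating from 0 to 3: ∫_{0}^{3} (-s**2 - s) cos(5*pi*s/3) ds = (63/(25*pi**2)) - (-9/(25*pi**2)) = 72/(25*pi**2).
Hence a_5 = (2/3)·(72/(25*pi**2)) = 48/(25*pi**2).

48/(25*pi**2)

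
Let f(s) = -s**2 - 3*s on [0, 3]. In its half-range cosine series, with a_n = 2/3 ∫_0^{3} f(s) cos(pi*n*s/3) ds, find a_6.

a_6 = 2/3 ∫_0^{3} (-s**2 - 3*s) cos(2*pi*s) ds.
Integrating by parts twice (tabular method), an antiderivative of (-s**2 - 3*s) cos(2*pi*s) is -s**2*sin(2*pi*s)/(2*pi) - 3*s*sin(2*pi*s)/(2*pi) - s*cos(2*pi*s)/(2*pi**2) + sin(2*pi*s)/(4*pi**3) - 3*cos(2*pi*s)/(4*pi**2); evaluating from 0 to 3: ∫_{0}^{3} (-s**2 - 3*s) cos(2*pi*s) ds = (-9/(4*pi**2)) - (-3/(4*pi**2)) = -3/(2*pi**2).
Hence a_6 = (2/3)·(-3/(2*pi**2)) = -1/pi**2.

-1/pi**2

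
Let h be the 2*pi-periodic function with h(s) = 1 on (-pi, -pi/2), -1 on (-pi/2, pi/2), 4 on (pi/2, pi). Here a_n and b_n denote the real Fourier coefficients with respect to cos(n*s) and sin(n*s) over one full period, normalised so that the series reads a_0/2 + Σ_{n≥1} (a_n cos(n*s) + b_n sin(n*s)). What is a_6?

a_6 = 1/pi ∫_{-pi}^{pi} h(s) cos(6*s) ds.
Split the integral at the breakpoints.
Directly, an antiderivative of (1) cos(6*s) is sin(6*s)/6; evaluating from -pi to -pi/2: ∫_{-pi}^{-pi/2} (1) cos(6*s) ds = (0) - (0) = 0.
Directly, an antiderivative of (-1) cos(6*s) is -sin(6*s)/6; evaluating from -pi/2 to pi/2: ∫_{-pi/2}^{pi/2} (-1) cos(6*s) ds = (0) - (0) = 0.
Directly, an antiderivative of (4) cos(6*s) is 2*sin(6*s)/3; evaluating from pi/2 to pi: ∫_{pi/2}^{pi} (4) cos(6*s) ds = (0) - (0) = 0.
Summing the pieces and multiplying by (1/pi) gives a_6 = 0.

0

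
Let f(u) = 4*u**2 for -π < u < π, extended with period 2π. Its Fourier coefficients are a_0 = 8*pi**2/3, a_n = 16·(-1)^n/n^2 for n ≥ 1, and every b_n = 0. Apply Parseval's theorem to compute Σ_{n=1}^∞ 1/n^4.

pi**4/90

Parseval: a_0^2/2 + Σ a_n^2 = (1/π) ∫_{-π}^{π} f(u)^2 du = 32*pi**4/5.
Subtract a_0^2/2 = 32*pi**4/9: Σ a_n^2 = 128*pi**4/45.
Since a_n^2 = 256/n^4, Σ 1/n^4 = pi**4/90.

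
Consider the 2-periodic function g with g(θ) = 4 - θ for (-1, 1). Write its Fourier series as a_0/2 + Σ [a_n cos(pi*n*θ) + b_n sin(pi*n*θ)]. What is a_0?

a_0 = ∫_{-1}^{1} g(θ) dθ = 8.

8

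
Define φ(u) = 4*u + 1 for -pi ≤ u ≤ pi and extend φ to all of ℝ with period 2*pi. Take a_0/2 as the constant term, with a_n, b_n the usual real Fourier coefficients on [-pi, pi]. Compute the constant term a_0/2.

a_0 = 1/pi ∫_{-pi}^{pi} φ(u) du = 1/pi · (2*pi) = 2.
So the constant term a_0/2 = 1.

1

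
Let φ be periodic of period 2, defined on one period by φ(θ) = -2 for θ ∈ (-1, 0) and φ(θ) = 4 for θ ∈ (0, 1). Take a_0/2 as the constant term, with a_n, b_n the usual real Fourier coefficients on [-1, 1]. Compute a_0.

2

a_0 = ∫_{-1}^{1} φ(θ) dθ = 2.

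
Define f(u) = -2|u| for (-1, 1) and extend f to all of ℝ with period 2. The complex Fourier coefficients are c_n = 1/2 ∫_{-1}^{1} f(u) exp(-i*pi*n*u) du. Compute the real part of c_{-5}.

Since f is real-valued, Re(c_{-5}) = 1/2 ∫_{-1}^{1} f(u) cos(-5*pi*u) du = a_{5}/2.
f is even and cos(-5*pi*u) is even, so the integrand is even: ∫_{-1}^{1} f(u) cos(-5*pi*u) du = 2∫_0^{1} f(u) cos(-5*pi*u) du.
Integrating by parts (boundary term plus one more integral), an antiderivative of (-2*u) cos(-5*pi*u) is -2*u*sin(5*pi*u)/(5*pi) - 2*cos(5*pi*u)/(25*pi**2); evaluating from 0 to 1: ∫_{0}^{1} (-2*u) cos(-5*pi*u) du = (2/(25*pi**2)) - (-2/(25*pi**2)) = 4/(25*pi**2).
So ∫_{-1}^{1} f(u) cos(-5*pi*u) du = 8/(25*pi**2).
Hence Re(c_{-5}) = (1/2)·(8/(25*pi**2)) = 4/(25*pi**2).

4/(25*pi**2)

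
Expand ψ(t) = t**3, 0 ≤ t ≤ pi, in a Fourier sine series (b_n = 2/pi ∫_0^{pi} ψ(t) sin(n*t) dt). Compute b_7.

b_7 = 2/pi ∫_0^{pi} (t**3) sin(7*t) dt.
Integrating by parts three times (tabular method), an antiderivative of (t**3) sin(7*t) is -t**3*cos(7*t)/7 + 3*t**2*sin(7*t)/49 + 6*t*cos(7*t)/343 - 6*sin(7*t)/2401; evaluating from 0 to pi: ∫_{0}^{pi} (t**3) sin(7*t) dt = (pi*(-6 + 49*pi**2)/343) - (0) = pi*(-6 + 49*pi**2)/343.
Hence b_7 = (2/pi)·(pi*(-6 + 49*pi**2)/343) = -12/343 + 2*pi**2/7.

-12/343 + 2*pi**2/7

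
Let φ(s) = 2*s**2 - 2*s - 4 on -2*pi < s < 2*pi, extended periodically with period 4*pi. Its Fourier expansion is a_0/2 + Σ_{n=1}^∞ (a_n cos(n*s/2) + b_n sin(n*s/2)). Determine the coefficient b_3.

-8/3

b_3 = (1/(2*pi)) ∫_{-2*pi}^{2*pi} φ(s) sin(3*s/2) ds.
Integrating by parts twice (tabular method), an antiderivative of (2*s**2 - 2*s - 4) sin(3*s/2) is -4*s**2*cos(3*s/2)/3 + 16*s*sin(3*s/2)/9 + 4*s*cos(3*s/2)/3 - 8*sin(3*s/2)/9 + 104*cos(3*s/2)/27; evaluating from -2*pi to 2*pi: ∫_{-2*pi}^{2*pi} (2*s**2 - 2*s - 4) sin(3*s/2) ds = (-8*pi/3 - 104/27 + 16*pi**2/3) - (-104/27 + 8*pi/3 + 16*pi**2/3) = -16*pi/3.
Hence b_3 = (1/(2*pi))·(-16*pi/3) = -8/3.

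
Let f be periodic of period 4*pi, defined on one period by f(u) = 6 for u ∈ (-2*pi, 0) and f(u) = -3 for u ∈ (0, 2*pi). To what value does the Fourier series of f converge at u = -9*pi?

6

u = -9*pi differs from u = -pi by -2 full period(s), and the series is 4*pi-periodic.
f is continuous at u = -pi with value 6, so the series converges to 6 there.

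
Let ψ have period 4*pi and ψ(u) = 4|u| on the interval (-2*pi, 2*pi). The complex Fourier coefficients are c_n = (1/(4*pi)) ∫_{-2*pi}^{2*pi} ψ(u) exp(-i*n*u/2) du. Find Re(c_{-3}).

Since ψ is real-valued, Re(c_{-3}) = (1/(4*pi)) ∫_{-2*pi}^{2*pi} ψ(u) cos(-3*u/2) du = a_{3}/2.
ψ is even and cos(-3*u/2) is even, so the integrand is even: ∫_{-2*pi}^{2*pi} ψ(u) cos(-3*u/2) du = 2∫_0^{2*pi} ψ(u) cos(-3*u/2) du.
Integrating by parts (boundary term plus one more integral), an antiderivative of (4*u) cos(-3*u/2) is 8*u*sin(3*u/2)/3 + 16*cos(3*u/2)/9; evaluating from 0 to 2*pi: ∫_{0}^{2*pi} (4*u) cos(-3*u/2) du = (-16/9) - (16/9) = -32/9.
So ∫_{-2*pi}^{2*pi} ψ(u) cos(-3*u/2) du = -64/9.
Hence Re(c_{-3}) = (1/(4*pi))·(-64/9) = -16/(9*pi).

-16/(9*pi)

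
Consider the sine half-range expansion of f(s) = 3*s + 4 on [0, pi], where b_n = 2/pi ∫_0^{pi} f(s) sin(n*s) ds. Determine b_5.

b_5 = 2/pi ∫_0^{pi} (3*s + 4) sin(5*s) ds.
Integrating by parts (boundary term plus one more integral), an antiderivative of (3*s + 4) sin(5*s) is -3*s*cos(5*s)/5 + 3*sin(5*s)/25 - 4*cos(5*s)/5; evaluating from 0 to pi: ∫_{0}^{pi} (3*s + 4) sin(5*s) ds = (4/5 + 3*pi/5) - (-4/5) = 8/5 + 3*pi/5.
Hence b_5 = (2/pi)·(8/5 + 3*pi/5) = 2*(8 + 3*pi)/(5*pi).

2*(8 + 3*pi)/(5*pi)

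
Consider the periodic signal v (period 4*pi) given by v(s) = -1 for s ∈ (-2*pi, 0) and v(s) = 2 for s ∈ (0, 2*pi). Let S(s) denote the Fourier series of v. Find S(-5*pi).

s = -5*pi differs from s = -pi by -1 full period(s), and the series is 4*pi-periodic.
v is continuous at s = -pi with value -1, so the series converges to -1 there.

-1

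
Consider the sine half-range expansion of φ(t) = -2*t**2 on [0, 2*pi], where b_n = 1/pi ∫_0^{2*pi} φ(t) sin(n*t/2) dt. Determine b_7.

16*(4 - 49*pi**2)/(343*pi)

b_7 = 1/pi ∫_0^{2*pi} (-2*t**2) sin(7*t/2) dt.
Integrating by parts twice (tabular method), an antiderivative of (-2*t**2) sin(7*t/2) is 4*t**2*cos(7*t/2)/7 - 16*t*sin(7*t/2)/49 - 32*cos(7*t/2)/343; evaluating from 0 to 2*pi: ∫_{0}^{2*pi} (-2*t**2) sin(7*t/2) dt = (32/343 - 16*pi**2/7) - (-32/343) = 64/343 - 16*pi**2/7.
Hence b_7 = (1/pi)·(64/343 - 16*pi**2/7) = 16*(4 - 49*pi**2)/(343*pi).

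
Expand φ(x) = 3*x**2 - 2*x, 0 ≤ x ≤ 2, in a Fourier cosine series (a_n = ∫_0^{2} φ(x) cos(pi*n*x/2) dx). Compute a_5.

a_5 = ∫_0^{2} (3*x**2 - 2*x) cos(5*pi*x/2) dx.
Integrating by parts twice (tabular method), an antiderivative of (3*x**2 - 2*x) cos(5*pi*x/2) is 6*x**2*sin(5*pi*x/2)/(5*pi) - 4*x*sin(5*pi*x/2)/(5*pi) + 24*x*cos(5*pi*x/2)/(25*pi**2) - 48*sin(5*pi*x/2)/(125*pi**3) - 8*cos(5*pi*x/2)/(25*pi**2); evaluating from 0 to 2: ∫_{0}^{2} (3*x**2 - 2*x) cos(5*pi*x/2) dx = (-8/(5*pi**2)) - (-8/(25*pi**2)) = -32/(25*pi**2).
Hence a_5 = -32/(25*pi**2).

-32/(25*pi**2)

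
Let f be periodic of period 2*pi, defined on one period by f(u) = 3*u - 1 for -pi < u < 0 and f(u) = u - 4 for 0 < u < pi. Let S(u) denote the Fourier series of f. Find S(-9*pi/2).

-3*pi/2 - 1

u = -9*pi/2 differs from u = -pi/2 by -2 full period(s), and the series is 2*pi-periodic.
f is continuous at u = -pi/2 with value -3*pi/2 - 1, so the series converges to -3*pi/2 - 1 there.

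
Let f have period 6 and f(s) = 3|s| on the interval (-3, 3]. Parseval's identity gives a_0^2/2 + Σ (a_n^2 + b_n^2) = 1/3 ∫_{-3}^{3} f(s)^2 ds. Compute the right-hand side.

54

1/3 ∫_{-3}^{3} f(s)^2 ds = 1/3 · (162) = 54.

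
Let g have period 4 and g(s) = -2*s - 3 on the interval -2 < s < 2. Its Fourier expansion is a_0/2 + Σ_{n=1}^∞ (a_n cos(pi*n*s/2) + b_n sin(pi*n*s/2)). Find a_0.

-6

a_0 = 1/2 ∫_{-2}^{2} g(s) ds = 1/2 · (-12) = -6.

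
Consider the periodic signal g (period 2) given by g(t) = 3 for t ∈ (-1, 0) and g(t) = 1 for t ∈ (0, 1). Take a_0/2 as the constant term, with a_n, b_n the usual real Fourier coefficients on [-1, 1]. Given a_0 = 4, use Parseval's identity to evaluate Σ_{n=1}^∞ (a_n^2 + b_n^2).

Parseval: a_0^2/2 + Σ_{n≥1} (a_n^2+b_n^2) = ∫_{-1}^{1} g(t)^2 dt = 10.
Subtract a_0^2/2 = 8: Σ (a_n^2+b_n^2) = 2.

2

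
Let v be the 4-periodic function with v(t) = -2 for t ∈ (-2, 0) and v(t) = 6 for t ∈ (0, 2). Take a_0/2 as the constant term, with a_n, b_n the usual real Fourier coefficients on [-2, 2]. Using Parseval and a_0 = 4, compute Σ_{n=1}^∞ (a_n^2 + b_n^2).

32

Parseval: a_0^2/2 + Σ_{n≥1} (a_n^2+b_n^2) = 1/2 ∫_{-2}^{2} v(t)^2 dt = 40.
Subtract a_0^2/2 = 8: Σ (a_n^2+b_n^2) = 32.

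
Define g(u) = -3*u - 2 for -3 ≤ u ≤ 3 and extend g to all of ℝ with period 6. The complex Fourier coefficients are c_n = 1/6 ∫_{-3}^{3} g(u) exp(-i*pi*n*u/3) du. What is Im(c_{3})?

Since g is real-valued, Im(c_{3}) = -1/6 ∫_{-3}^{3} g(u) sin(pi*u) du = -b_{3}/2.
Integrating by parts (boundary term plus one more integral), an antiderivative of (-3*u - 2) sin(pi*u) is 3*u*cos(pi*u)/pi - 3*sin(pi*u)/pi**2 + 2*cos(pi*u)/pi; evaluating from -3 to 3: ∫_{-3}^{3} (-3*u - 2) sin(pi*u) du = (-11/pi) - (7/pi) = -18/pi.
Hence Im(c_{3}) = (-1/6)·(-18/pi) = 3/pi.

3/pi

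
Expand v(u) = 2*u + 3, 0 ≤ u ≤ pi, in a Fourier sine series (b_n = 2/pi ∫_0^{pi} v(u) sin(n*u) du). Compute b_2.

-2

b_2 = 2/pi ∫_0^{pi} (2*u + 3) sin(2*u) du.
Integrating by parts (boundary term plus one more integral), an antiderivative of (2*u + 3) sin(2*u) is -u*cos(2*u) + sin(2*u)/2 - 3*cos(2*u)/2; evaluating from 0 to pi: ∫_{0}^{pi} (2*u + 3) sin(2*u) du = (-pi - 3/2) - (-3/2) = -pi.
Hence b_2 = (2/pi)·(-pi) = -2.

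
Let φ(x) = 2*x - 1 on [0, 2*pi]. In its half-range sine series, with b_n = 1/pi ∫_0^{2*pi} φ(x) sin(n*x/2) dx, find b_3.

b_3 = 1/pi ∫_0^{2*pi} (2*x - 1) sin(3*x/2) dx.
Integrating by parts (boundary term plus one more integral), an antiderivative of (2*x - 1) sin(3*x/2) is -4*x*cos(3*x/2)/3 + 8*sin(3*x/2)/9 + 2*cos(3*x/2)/3; evaluating from 0 to 2*pi: ∫_{0}^{2*pi} (2*x - 1) sin(3*x/2) dx = (-2/3 + 8*pi/3) - (2/3) = -4/3 + 8*pi/3.
Hence b_3 = (1/pi)·(-4/3 + 8*pi/3) = 4*(-1 + 2*pi)/(3*pi).

4*(-1 + 2*pi)/(3*pi)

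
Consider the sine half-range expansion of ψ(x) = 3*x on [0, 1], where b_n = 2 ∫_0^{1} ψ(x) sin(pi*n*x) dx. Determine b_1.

b_1 = 2 ∫_0^{1} (3*x) sin(pi*x) dx.
Integrating by parts (boundary term plus one more integral), an antiderivative of (3*x) sin(pi*x) is -3*x*cos(pi*x)/pi + 3*sin(pi*x)/pi**2; evaluating from 0 to 1: ∫_{0}^{1} (3*x) sin(pi*x) dx = (3/pi) - (0) = 3/pi.
Hence b_1 = 2·(3/pi) = 6/pi.

6/pi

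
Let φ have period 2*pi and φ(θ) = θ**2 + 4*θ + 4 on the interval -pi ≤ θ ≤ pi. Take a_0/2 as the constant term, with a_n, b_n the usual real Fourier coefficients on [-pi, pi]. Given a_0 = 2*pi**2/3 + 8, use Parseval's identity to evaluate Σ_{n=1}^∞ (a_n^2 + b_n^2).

8*pi**2*(pi**2 + 60)/45

Parseval: a_0^2/2 + Σ_{n≥1} (a_n^2+b_n^2) = 1/pi ∫_{-pi}^{pi} φ(θ)^2 dθ = 32 + 2*pi**4/5 + 16*pi**2.
Subtract a_0^2/2 = 2*(pi**2 + 12)**2/9: Σ (a_n^2+b_n^2) = 8*pi**2*(pi**2 + 60)/45.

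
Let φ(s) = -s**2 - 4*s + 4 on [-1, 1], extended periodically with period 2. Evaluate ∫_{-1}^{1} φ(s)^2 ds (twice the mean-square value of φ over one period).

∫_{-1}^{1} φ(s)^2 ds = 566/15.

566/15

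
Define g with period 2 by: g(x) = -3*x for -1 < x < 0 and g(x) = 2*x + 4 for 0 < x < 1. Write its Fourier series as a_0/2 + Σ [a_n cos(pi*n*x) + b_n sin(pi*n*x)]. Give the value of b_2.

b_2 = ∫_{-1}^{1} g(x) sin(2*pi*x) dx.
Split the integral at the breakpoints.
Integrating by parts (boundary term plus one more integral), an antiderivative of (-3*x) sin(2*pi*x) is 3*x*cos(2*pi*x)/(2*pi) - 3*sin(2*pi*x)/(4*pi**2); evaluating from -1 to 0: ∫_{-1}^{0} (-3*x) sin(2*pi*x) dx = (0) - (-3/(2*pi)) = 3/(2*pi).
Integrating by parts (boundary term plus one more integral), an antiderivative of (2*x + 4) sin(2*pi*x) is -x*cos(2*pi*x)/pi + sin(2*pi*x)/(2*pi**2) - 2*cos(2*pi*x)/pi; evaluating from 0 to 1: ∫_{0}^{1} (2*x + 4) sin(2*pi*x) dx = (-3/pi) - (-2/pi) = -1/pi.
Summing the pieces gives b_2 = 1/(2*pi).

1/(2*pi)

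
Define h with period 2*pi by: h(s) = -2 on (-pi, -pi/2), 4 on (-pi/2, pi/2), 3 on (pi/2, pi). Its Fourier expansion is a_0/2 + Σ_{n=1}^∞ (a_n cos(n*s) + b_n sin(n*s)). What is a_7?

a_7 = 1/pi ∫_{-pi}^{pi} h(s) cos(7*s) ds.
Split the integral at the breakpoints.
Directly, an antiderivative of (-2) cos(7*s) is -2*sin(7*s)/7; evaluating from -pi to -pi/2: ∫_{-pi}^{-pi/2} (-2) cos(7*s) ds = (-2/7) - (0) = -2/7.
Directly, an antiderivative of (4) cos(7*s) is 4*sin(7*s)/7; evaluating from -pi/2 to pi/2: ∫_{-pi/2}^{pi/2} (4) cos(7*s) ds = (-4/7) - (4/7) = -8/7.
Directly, an antiderivative of (3) cos(7*s) is 3*sin(7*s)/7; evaluating from pi/2 to pi: ∫_{pi/2}^{pi} (3) cos(7*s) ds = (0) - (-3/7) = 3/7.
Summing the pieces and multiplying by (1/pi) gives a_7 = -1/pi.

-1/pi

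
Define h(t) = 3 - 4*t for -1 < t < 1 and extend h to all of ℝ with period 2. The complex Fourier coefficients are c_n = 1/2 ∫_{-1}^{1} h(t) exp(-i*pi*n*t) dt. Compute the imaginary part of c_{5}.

4/(5*pi)

Since h is real-valued, Im(c_{5}) = -1/2 ∫_{-1}^{1} h(t) sin(5*pi*t) dt = -b_{5}/2.
Integrating by parts (boundary term plus one more integral), an antiderivative of (3 - 4*t) sin(5*pi*t) is 4*t*cos(5*pi*t)/(5*pi) - 4*sin(5*pi*t)/(25*pi**2) - 3*cos(5*pi*t)/(5*pi); evaluating from -1 to 1: ∫_{-1}^{1} (3 - 4*t) sin(5*pi*t) dt = (-1/(5*pi)) - (7/(5*pi)) = -8/(5*pi).
Hence Im(c_{5}) = (-1/2)·(-8/(5*pi)) = 4/(5*pi).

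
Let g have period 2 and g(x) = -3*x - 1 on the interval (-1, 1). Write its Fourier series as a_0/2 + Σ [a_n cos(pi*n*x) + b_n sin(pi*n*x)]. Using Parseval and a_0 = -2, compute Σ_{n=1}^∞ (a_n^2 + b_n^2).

6

Parseval: a_0^2/2 + Σ_{n≥1} (a_n^2+b_n^2) = ∫_{-1}^{1} g(x)^2 dx = 8.
Subtract a_0^2/2 = 2: Σ (a_n^2+b_n^2) = 6.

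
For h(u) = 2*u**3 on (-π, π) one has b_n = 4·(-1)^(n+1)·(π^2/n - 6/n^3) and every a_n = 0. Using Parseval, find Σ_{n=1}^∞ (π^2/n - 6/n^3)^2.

Parseval: Σ b_n^2 = (1/π) ∫_{-π}^{π} h(u)^2 du = 8*pi**6/7.
b_n^2 = 16·(π^2/n - 6/n^3)^2, so the sum equals (8*pi**6/7)/16 = pi**6/14.

pi**6/14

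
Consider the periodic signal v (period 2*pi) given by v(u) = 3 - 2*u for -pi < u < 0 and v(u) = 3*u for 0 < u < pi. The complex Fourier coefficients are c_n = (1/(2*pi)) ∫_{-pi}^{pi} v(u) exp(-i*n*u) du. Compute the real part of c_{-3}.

Since v is real-valued, Re(c_{-3}) = (1/(2*pi)) ∫_{-pi}^{pi} v(u) cos(-3*u) du = a_{3}/2.
Split the integral at the breakpoints.
Integrating by parts (boundary term plus one more integral), an antiderivative of (3 - 2*u) cos(-3*u) is -2*u*sin(3*u)/3 + sin(3*u) - 2*cos(3*u)/9; evaluating from -pi to 0: ∫_{-pi}^{0} (3 - 2*u) cos(-3*u) du = (-2/9) - (2/9) = -4/9.
Integrating by parts (boundary term plus one more integral), an antiderivative of (3*u) cos(-3*u) is u*sin(3*u) + cos(3*u)/3; evaluating from 0 to pi: ∫_{0}^{pi} (3*u) cos(-3*u) du = (-1/3) - (1/3) = -2/3.
So ∫_{-pi}^{pi} v(u) cos(-3*u) du = -10/9.
Hence Re(c_{-3}) = (1/(2*pi))·(-10/9) = -5/(9*pi).

-5/(9*pi)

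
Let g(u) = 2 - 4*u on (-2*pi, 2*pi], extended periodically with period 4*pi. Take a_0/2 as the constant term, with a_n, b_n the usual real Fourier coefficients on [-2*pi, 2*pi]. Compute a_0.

4

a_0 = (1/(2*pi)) ∫_{-2*pi}^{2*pi} g(u) du = (1/(2*pi)) · (8*pi) = 4.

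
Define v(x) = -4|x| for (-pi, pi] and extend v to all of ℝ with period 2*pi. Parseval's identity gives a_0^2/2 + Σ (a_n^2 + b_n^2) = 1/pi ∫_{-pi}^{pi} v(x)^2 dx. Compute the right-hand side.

1/pi ∫_{-pi}^{pi} v(x)^2 dx = 1/pi · (32*pi**3/3) = 32*pi**2/3.

32*pi**2/3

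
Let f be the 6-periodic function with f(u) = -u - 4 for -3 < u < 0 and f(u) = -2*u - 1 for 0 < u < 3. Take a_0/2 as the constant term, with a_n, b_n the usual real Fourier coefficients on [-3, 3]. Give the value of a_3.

a_3 = 1/3 ∫_{-3}^{3} f(u) cos(pi*u) du.
Split the integral at the breakpoints.
Integrating by parts (boundary term plus one more integral), an antiderivative of (-u - 4) cos(pi*u) is -u*sin(pi*u)/pi - 4*sin(pi*u)/pi - cos(pi*u)/pi**2; evaluating from -3 to 0: ∫_{-3}^{0} (-u - 4) cos(pi*u) du = (-1/pi**2) - (pi**(-2)) = -2/pi**2.
Integrating by parts (boundary term plus one more integral), an antiderivative of (-2*u - 1) cos(pi*u) is -2*u*sin(pi*u)/pi - sin(pi*u)/pi - 2*cos(pi*u)/pi**2; evaluating from 0 to 3: ∫_{0}^{3} (-2*u - 1) cos(pi*u) du = (2/pi**2) - (-2/pi**2) = 4/pi**2.
Summing the pieces and multiplying by (1/3) gives a_3 = 2/(3*pi**2).

2/(3*pi**2)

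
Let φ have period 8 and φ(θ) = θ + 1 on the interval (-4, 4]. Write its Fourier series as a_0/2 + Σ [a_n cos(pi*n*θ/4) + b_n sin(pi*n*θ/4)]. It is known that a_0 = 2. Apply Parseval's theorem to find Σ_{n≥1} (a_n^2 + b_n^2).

32/3

Parseval: a_0^2/2 + Σ_{n≥1} (a_n^2+b_n^2) = 1/4 ∫_{-4}^{4} φ(θ)^2 dθ = 38/3.
Subtract a_0^2/2 = 2: Σ (a_n^2+b_n^2) = 32/3.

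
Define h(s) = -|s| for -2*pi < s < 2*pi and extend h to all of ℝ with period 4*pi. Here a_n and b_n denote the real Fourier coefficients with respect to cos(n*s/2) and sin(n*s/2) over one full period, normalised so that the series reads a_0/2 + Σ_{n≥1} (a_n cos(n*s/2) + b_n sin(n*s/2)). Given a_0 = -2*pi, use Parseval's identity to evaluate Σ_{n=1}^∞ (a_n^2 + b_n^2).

Parseval: a_0^2/2 + Σ_{n≥1} (a_n^2+b_n^2) = (1/(2*pi)) ∫_{-2*pi}^{2*pi} h(s)^2 ds = 8*pi**2/3.
Subtract a_0^2/2 = 2*pi**2: Σ (a_n^2+b_n^2) = 2*pi**2/3.

2*pi**2/3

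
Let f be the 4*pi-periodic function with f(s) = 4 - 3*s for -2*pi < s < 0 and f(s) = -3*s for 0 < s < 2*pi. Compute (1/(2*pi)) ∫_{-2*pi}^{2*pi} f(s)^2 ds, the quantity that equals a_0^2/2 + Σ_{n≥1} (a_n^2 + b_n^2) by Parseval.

16 + 24*pi + 24*pi**2

(1/(2*pi)) ∫_{-2*pi}^{2*pi} f(s)^2 ds = (1/(2*pi)) · (16*pi*(2 + 3*pi + 3*pi**2)) = 16 + 24*pi + 24*pi**2.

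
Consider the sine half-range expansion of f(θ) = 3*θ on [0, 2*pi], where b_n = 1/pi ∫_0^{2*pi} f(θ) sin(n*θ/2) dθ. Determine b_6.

b_6 = 1/pi ∫_0^{2*pi} (3*θ) sin(3*θ) dθ.
Integrating by parts (boundary term plus one more integral), an antiderivative of (3*θ) sin(3*θ) is -θ*cos(3*θ) + sin(3*θ)/3; evaluating from 0 to 2*pi: ∫_{0}^{2*pi} (3*θ) sin(3*θ) dθ = (-2*pi) - (0) = -2*pi.
Hence b_6 = (1/pi)·(-2*pi) = -2.

-2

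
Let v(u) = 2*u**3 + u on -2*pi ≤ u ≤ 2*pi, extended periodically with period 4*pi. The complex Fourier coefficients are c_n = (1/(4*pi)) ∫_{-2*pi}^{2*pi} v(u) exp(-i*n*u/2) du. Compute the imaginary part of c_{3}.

26/9 - 16*pi**2/3

Since v is real-valued, Im(c_{3}) = -(1/(4*pi)) ∫_{-2*pi}^{2*pi} v(u) sin(3*u/2) du = -b_{3}/2.
v is odd and sin(3*u/2) is odd, so the integrand is even: ∫_{-2*pi}^{2*pi} v(u) sin(3*u/2) du = 2∫_0^{2*pi} v(u) sin(3*u/2) du.
Integrating by parts three times (tabular method), an antiderivative of (2*u**3 + u) sin(3*u/2) is -4*u**3*cos(3*u/2)/3 + 8*u**2*sin(3*u/2)/3 + 26*u*cos(3*u/2)/9 - 52*sin(3*u/2)/27; evaluating from 0 to 2*pi: ∫_{0}^{2*pi} (2*u**3 + u) sin(3*u/2) du = (4*pi*(-13 + 24*pi**2)/9) - (0) = 4*pi*(-13 + 24*pi**2)/9.
So ∫_{-2*pi}^{2*pi} v(u) sin(3*u/2) du = 8*pi*(-13 + 24*pi**2)/9.
Hence Im(c_{3}) = (-1/(4*pi))·(8*pi*(-13 + 24*pi**2)/9) = 26/9 - 16*pi**2/3.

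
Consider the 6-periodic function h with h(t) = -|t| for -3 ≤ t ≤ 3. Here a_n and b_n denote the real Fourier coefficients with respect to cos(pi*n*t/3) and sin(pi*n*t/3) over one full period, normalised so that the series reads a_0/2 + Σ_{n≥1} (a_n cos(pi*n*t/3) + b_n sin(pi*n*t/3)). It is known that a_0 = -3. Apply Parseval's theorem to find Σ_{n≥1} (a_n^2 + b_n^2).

3/2

Parseval: a_0^2/2 + Σ_{n≥1} (a_n^2+b_n^2) = 1/3 ∫_{-3}^{3} h(t)^2 dt = 6.
Subtract a_0^2/2 = 9/2: Σ (a_n^2+b_n^2) = 3/2.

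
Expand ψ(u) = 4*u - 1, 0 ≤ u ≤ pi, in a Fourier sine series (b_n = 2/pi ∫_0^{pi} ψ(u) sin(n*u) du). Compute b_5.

b_5 = 2/pi ∫_0^{pi} (4*u - 1) sin(5*u) du.
Integrating by parts (boundary term plus one more integral), an antiderivative of (4*u - 1) sin(5*u) is -4*u*cos(5*u)/5 + 4*sin(5*u)/25 + cos(5*u)/5; evaluating from 0 to pi: ∫_{0}^{pi} (4*u - 1) sin(5*u) du = (-1/5 + 4*pi/5) - (1/5) = -2/5 + 4*pi/5.
Hence b_5 = (2/pi)·(-2/5 + 4*pi/5) = 4*(-1 + 2*pi)/(5*pi).

4*(-1 + 2*pi)/(5*pi)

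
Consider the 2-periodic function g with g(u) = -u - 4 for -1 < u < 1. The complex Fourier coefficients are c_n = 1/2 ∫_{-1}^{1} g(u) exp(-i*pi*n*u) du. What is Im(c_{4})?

-1/(4*pi)

Since g is real-valued, Im(c_{4}) = -1/2 ∫_{-1}^{1} g(u) sin(4*pi*u) du = -b_{4}/2.
Integrating by parts (boundary term plus one more integral), an antiderivative of (-u - 4) sin(4*pi*u) is u*cos(4*pi*u)/(4*pi) - sin(4*pi*u)/(16*pi**2) + cos(4*pi*u)/pi; evaluating from -1 to 1: ∫_{-1}^{1} (-u - 4) sin(4*pi*u) du = (5/(4*pi)) - (3/(4*pi)) = 1/(2*pi).
Hence Im(c_{4}) = (-1/2)·(1/(2*pi)) = -1/(4*pi).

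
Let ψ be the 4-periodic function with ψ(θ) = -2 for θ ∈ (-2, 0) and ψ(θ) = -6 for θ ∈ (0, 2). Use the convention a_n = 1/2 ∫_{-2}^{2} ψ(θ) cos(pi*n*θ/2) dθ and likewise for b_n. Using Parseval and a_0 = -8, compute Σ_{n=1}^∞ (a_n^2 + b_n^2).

8

Parseval: a_0^2/2 + Σ_{n≥1} (a_n^2+b_n^2) = 1/2 ∫_{-2}^{2} ψ(θ)^2 dθ = 40.
Subtract a_0^2/2 = 32: Σ (a_n^2+b_n^2) = 8.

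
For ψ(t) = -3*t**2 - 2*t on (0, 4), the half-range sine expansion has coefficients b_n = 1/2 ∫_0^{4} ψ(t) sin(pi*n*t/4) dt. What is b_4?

28/pi

b_4 = 1/2 ∫_0^{4} (-3*t**2 - 2*t) sin(pi*t) dt.
Integrating by parts twice (tabular method), an antiderivative of (-3*t**2 - 2*t) sin(pi*t) is 3*t**2*cos(pi*t)/pi - 6*t*sin(pi*t)/pi**2 + 2*t*cos(pi*t)/pi - 2*sin(pi*t)/pi**2 - 6*cos(pi*t)/pi**3; evaluating from 0 to 4: ∫_{0}^{4} (-3*t**2 - 2*t) sin(pi*t) dt = (-6/pi**3 + 56/pi) - (-6/pi**3) = 56/pi.
Hence b_4 = (1/2)·(56/pi) = 28/pi.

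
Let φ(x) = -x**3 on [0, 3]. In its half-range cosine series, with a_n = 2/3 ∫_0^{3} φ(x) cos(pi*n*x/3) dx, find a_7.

a_7 = 2/3 ∫_0^{3} (-x**3) cos(7*pi*x/3) dx.
Integrating by parts three times (tabular method), an antiderivative of (-x**3) cos(7*pi*x/3) is -3*x**3*sin(7*pi*x/3)/(7*pi) - 27*x**2*cos(7*pi*x/3)/(49*pi**2) + 162*x*sin(7*pi*x/3)/(343*pi**3) + 486*cos(7*pi*x/3)/(2401*pi**4); evaluating from 0 to 3: ∫_{0}^{3} (-x**3) cos(7*pi*x/3) dx = (243*(-2 + 49*pi**2)/(2401*pi**4)) - (486/(2401*pi**4)) = 243*(-4 + 49*pi**2)/(2401*pi**4).
Hence a_7 = (2/3)·(243*(-4 + 49*pi**2)/(2401*pi**4)) = 162*(-4 + 49*pi**2)/(2401*pi**4).

162*(-4 + 49*pi**2)/(2401*pi**4)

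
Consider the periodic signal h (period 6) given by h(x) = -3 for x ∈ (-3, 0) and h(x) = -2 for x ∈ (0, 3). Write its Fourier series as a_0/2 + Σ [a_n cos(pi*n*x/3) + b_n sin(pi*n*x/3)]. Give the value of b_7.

2/(7*pi)

b_7 = 1/3 ∫_{-3}^{3} h(x) sin(7*pi*x/3) dx.
Split the integral at the breakpoints.
Directly, an antiderivative of (-3) sin(7*pi*x/3) is 9*cos(7*pi*x/3)/(7*pi); evaluating from -3 to 0: ∫_{-3}^{0} (-3) sin(7*pi*x/3) dx = (9/(7*pi)) - (-9/(7*pi)) = 18/(7*pi).
Directly, an antiderivative of (-2) sin(7*pi*x/3) is 6*cos(7*pi*x/3)/(7*pi); evaluating from 0 to 3: ∫_{0}^{3} (-2) sin(7*pi*x/3) dx = (-6/(7*pi)) - (6/(7*pi)) = -12/(7*pi).
Summing the pieces and multiplying by (1/3) gives b_7 = 2/(7*pi).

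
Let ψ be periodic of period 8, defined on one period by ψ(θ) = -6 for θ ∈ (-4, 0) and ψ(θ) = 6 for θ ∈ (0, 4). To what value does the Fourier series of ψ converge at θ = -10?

-6

θ = -10 differs from θ = -2 by -1 full period(s), and the series is 8-periodic.
ψ is continuous at θ = -2 with value -6, so the series converges to -6 there.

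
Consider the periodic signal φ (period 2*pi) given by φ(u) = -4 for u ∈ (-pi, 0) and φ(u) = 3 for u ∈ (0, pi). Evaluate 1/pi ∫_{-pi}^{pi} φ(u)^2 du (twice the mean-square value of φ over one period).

1/pi ∫_{-pi}^{pi} φ(u)^2 du = 1/pi · (25*pi) = 25.

25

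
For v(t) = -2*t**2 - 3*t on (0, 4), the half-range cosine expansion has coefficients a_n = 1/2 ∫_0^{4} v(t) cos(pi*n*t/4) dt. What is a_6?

a_6 = 1/2 ∫_0^{4} (-2*t**2 - 3*t) cos(3*pi*t/2) dt.
Integrating by parts twice (tabular method), an antiderivative of (-2*t**2 - 3*t) cos(3*pi*t/2) is -4*t**2*sin(3*pi*t/2)/(3*pi) - 2*t*sin(3*pi*t/2)/pi - 16*t*cos(3*pi*t/2)/(9*pi**2) + 32*sin(3*pi*t/2)/(27*pi**3) - 4*cos(3*pi*t/2)/(3*pi**2); evaluating from 0 to 4: ∫_{0}^{4} (-2*t**2 - 3*t) cos(3*pi*t/2) dt = (-76/(9*pi**2)) - (-4/(3*pi**2)) = -64/(9*pi**2).
Hence a_6 = (1/2)·(-64/(9*pi**2)) = -32/(9*pi**2).

-32/(9*pi**2)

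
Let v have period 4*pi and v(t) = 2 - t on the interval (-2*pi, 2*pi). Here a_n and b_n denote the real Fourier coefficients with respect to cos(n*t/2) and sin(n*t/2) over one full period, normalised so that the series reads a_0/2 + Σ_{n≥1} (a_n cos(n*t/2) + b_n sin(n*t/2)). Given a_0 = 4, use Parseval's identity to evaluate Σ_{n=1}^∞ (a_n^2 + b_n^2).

Parseval: a_0^2/2 + Σ_{n≥1} (a_n^2+b_n^2) = (1/(2*pi)) ∫_{-2*pi}^{2*pi} v(t)^2 dt = 8 + 8*pi**2/3.
Subtract a_0^2/2 = 8: Σ (a_n^2+b_n^2) = 8*pi**2/3.

8*pi**2/3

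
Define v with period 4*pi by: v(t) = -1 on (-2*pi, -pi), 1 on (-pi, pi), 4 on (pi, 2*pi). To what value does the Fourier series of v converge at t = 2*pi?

3/2

At t = 2*pi the one-sided limits are v(2*pi^-) = 4 and v(2*pi^+) = -1.
By Dirichlet's theorem the series converges to their average, [(4) + (-1)]/2 = 3/2.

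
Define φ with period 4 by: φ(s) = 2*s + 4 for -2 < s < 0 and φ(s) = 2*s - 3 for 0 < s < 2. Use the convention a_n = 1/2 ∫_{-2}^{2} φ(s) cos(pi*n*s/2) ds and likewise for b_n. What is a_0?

1

a_0 = 1/2 ∫_{-2}^{2} φ(s) ds = 1/2 · (2) = 1.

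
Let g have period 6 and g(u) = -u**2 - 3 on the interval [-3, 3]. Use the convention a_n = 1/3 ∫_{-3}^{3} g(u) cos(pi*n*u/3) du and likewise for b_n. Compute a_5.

a_5 = 1/3 ∫_{-3}^{3} g(u) cos(5*pi*u/3) du.
g is even and cos(5*pi*u/3) is even, so the integrand is even and a_5 = 2/3 ∫_0^{3} g(u) cos(5*pi*u/3) du.
Integrating by parts twice (tabular method), an antiderivative of (-u**2 - 3) cos(5*pi*u/3) is -3*u**2*sin(5*pi*u/3)/(5*pi) - 18*u*cos(5*pi*u/3)/(25*pi**2) - 9*sin(5*pi*u/3)/(5*pi) + 54*sin(5*pi*u/3)/(125*pi**3); evaluating from 0 to 3: ∫_{0}^{3} (-u**2 - 3) cos(5*pi*u/3) du = (54/(25*pi**2)) - (0) = 54/(25*pi**2).
Hence a_5 = (2/3)·(54/(25*pi**2)) = 36/(25*pi**2).

36/(25*pi**2)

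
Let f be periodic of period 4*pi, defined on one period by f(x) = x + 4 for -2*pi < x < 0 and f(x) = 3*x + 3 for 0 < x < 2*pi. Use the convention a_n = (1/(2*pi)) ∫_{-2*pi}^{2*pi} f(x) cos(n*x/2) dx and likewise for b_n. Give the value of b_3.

2*(-1 + 4*pi)/(3*pi)

b_3 = (1/(2*pi)) ∫_{-2*pi}^{2*pi} f(x) sin(3*x/2) dx.
Split the integral at the breakpoints.
Integrating by parts (boundary term plus one more integral), an antiderivative of (x + 4) sin(3*x/2) is -2*x*cos(3*x/2)/3 + 4*sin(3*x/2)/9 - 8*cos(3*x/2)/3; evaluating from -2*pi to 0: ∫_{-2*pi}^{0} (x + 4) sin(3*x/2) dx = (-8/3) - (8/3 - 4*pi/3) = -16/3 + 4*pi/3.
Integrating by parts (boundary term plus one more integral), an antiderivative of (3*x + 3) sin(3*x/2) is -2*x*cos(3*x/2) + 4*sin(3*x/2)/3 - 2*cos(3*x/2); evaluating from 0 to 2*pi: ∫_{0}^{2*pi} (3*x + 3) sin(3*x/2) dx = (2 + 4*pi) - (-2) = 4 + 4*pi.
Summing the pieces and multiplying by (1/(2*pi)) gives b_3 = 2*(-1 + 4*pi)/(3*pi).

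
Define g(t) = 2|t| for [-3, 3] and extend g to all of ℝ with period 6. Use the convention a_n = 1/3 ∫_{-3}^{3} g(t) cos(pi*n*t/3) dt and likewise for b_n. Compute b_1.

b_1 = 1/3 ∫_{-3}^{3} g(t) sin(pi*t/3) dt.
g is even and sin(pi*t/3) is odd, so the integrand is odd over a symmetric interval and the integral vanishes.

0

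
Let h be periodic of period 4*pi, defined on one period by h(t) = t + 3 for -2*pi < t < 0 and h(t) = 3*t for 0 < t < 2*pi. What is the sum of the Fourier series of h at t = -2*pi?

3/2 + 2*pi

At t = -2*pi the one-sided limits are h(-2*pi^-) = 6*pi and h(-2*pi^+) = 3 - 2*pi.
By Dirichlet's theorem the series converges to their average, [(6*pi) + (3 - 2*pi)]/2 = 3/2 + 2*pi.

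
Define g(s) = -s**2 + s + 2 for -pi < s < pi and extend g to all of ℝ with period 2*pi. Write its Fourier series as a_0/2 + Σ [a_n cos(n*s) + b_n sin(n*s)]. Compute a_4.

a_4 = 1/pi ∫_{-pi}^{pi} g(s) cos(4*s) ds.
Integrating by parts twice (tabular method), an antiderivative of (-s**2 + s + 2) cos(4*s) is -s**2*sin(4*s)/4 + s*sin(4*s)/4 - s*cos(4*s)/8 + 17*sin(4*s)/32 + cos(4*s)/16; evaluating from -pi to pi: ∫_{-pi}^{pi} (-s**2 + s + 2) cos(4*s) ds = (1/16 - pi/8) - (1/16 + pi/8) = -pi/4.
Hence a_4 = (1/pi)·(-pi/4) = -1/4.

-1/4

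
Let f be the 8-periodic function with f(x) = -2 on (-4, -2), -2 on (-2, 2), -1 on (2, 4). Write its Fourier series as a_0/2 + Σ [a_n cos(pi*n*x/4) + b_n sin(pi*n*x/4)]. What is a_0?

a_0 = 1/4 ∫_{-4}^{4} f(x) dx = 1/4 · (-14) = -7/2.

-7/2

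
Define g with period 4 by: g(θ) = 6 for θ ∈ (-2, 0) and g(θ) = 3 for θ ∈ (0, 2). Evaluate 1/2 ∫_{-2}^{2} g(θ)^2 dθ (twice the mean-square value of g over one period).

45

1/2 ∫_{-2}^{2} g(θ)^2 dθ = 1/2 · (90) = 45.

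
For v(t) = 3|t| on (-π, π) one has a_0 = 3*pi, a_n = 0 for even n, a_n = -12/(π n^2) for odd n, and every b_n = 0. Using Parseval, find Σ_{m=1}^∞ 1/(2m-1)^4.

pi**4/96

Parseval: a_0^2/2 + Σ a_n^2 = (1/π) ∫_{-π}^{π} v(t)^2 dt = 6*pi**2.
Subtract a_0^2/2 = 9*pi**2/2: Σ a_n^2 = 3*pi**2/2.
Only odd n contribute, with a_n^2 = 144/(π^2 n^4), so Σ_{m≥1} 1/(2m-1)^4 = π^2·(3*pi**2/2)/144 = pi**4/96.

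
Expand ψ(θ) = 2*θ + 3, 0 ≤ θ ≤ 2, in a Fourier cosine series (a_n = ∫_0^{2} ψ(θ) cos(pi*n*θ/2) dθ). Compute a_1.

a_1 = ∫_0^{2} (2*θ + 3) cos(pi*θ/2) dθ.
Integrating by parts (boundary term plus one more integral), an antiderivative of (2*θ + 3) cos(pi*θ/2) is 4*θ*sin(pi*θ/2)/pi + 6*sin(pi*θ/2)/pi + 8*cos(pi*θ/2)/pi**2; evaluating from 0 to 2: ∫_{0}^{2} (2*θ + 3) cos(pi*θ/2) dθ = (-8/pi**2) - (8/pi**2) = -16/pi**2.
Hence a_1 = -16/pi**2.

-16/pi**2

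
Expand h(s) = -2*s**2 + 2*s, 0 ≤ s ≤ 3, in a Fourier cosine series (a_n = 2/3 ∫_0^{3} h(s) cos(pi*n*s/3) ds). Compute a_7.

48/(49*pi**2)

a_7 = 2/3 ∫_0^{3} (-2*s**2 + 2*s) cos(7*pi*s/3) ds.
Integrating by parts twice (tabular method), an antiderivative of (-2*s**2 + 2*s) cos(7*pi*s/3) is -6*s**2*sin(7*pi*s/3)/(7*pi) + 6*s*sin(7*pi*s/3)/(7*pi) - 36*s*cos(7*pi*s/3)/(49*pi**2) + 108*sin(7*pi*s/3)/(343*pi**3) + 18*cos(7*pi*s/3)/(49*pi**2); evaluating from 0 to 3: ∫_{0}^{3} (-2*s**2 + 2*s) cos(7*pi*s/3) ds = (90/(49*pi**2)) - (18/(49*pi**2)) = 72/(49*pi**2).
Hence a_7 = (2/3)·(72/(49*pi**2)) = 48/(49*pi**2).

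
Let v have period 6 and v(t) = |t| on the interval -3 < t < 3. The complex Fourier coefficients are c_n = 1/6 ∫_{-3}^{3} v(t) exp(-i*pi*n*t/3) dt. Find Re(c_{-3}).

-2/(3*pi**2)

Since v is real-valued, Re(c_{-3}) = 1/6 ∫_{-3}^{3} v(t) cos(-pi*t) dt = a_{3}/2.
v is even and cos(-pi*t) is even, so the integrand is even: ∫_{-3}^{3} v(t) cos(-pi*t) dt = 2∫_0^{3} v(t) cos(-pi*t) dt.
Integrating by parts (boundary term plus one more integral), an antiderivative of (t) cos(-pi*t) is t*sin(pi*t)/pi + cos(pi*t)/pi**2; evaluating from 0 to 3: ∫_{0}^{3} (t) cos(-pi*t) dt = (-1/pi**2) - (pi**(-2)) = -2/pi**2.
So ∫_{-3}^{3} v(t) cos(-pi*t) dt = -4/pi**2.
Hence Re(c_{-3}) = (1/6)·(-4/pi**2) = -2/(3*pi**2).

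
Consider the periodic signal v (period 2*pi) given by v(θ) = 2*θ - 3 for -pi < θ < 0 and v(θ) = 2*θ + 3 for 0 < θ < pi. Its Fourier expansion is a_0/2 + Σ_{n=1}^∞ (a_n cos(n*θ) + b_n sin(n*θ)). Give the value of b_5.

b_5 = 1/pi ∫_{-pi}^{pi} v(θ) sin(5*θ) dθ.
v is odd and sin(5*θ) is odd, so the integrand is even and b_5 = 2/pi ∫_0^{pi} v(θ) sin(5*θ) dθ.
Integrating by parts (boundary term plus one more integral), an antiderivative of (2*θ + 3) sin(5*θ) is -2*θ*cos(5*θ)/5 + 2*sin(5*θ)/25 - 3*cos(5*θ)/5; evaluating from 0 to pi: ∫_{0}^{pi} (2*θ + 3) sin(5*θ) dθ = (3/5 + 2*pi/5) - (-3/5) = 6/5 + 2*pi/5.
Hence b_5 = (2/pi)·(6/5 + 2*pi/5) = 4*(3 + pi)/(5*pi).

4*(3 + pi)/(5*pi)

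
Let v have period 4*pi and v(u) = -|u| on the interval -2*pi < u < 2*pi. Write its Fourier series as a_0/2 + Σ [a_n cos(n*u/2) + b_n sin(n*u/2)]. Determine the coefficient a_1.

8/pi

a_1 = (1/(2*pi)) ∫_{-2*pi}^{2*pi} v(u) cos(u/2) du.
v is even and cos(u/2) is even, so the integrand is even and a_1 = 1/pi ∫_0^{2*pi} v(u) cos(u/2) du.
Integrating by parts (boundary term plus one more integral), an antiderivative of (-u) cos(u/2) is -2*u*sin(u/2) - 4*cos(u/2); evaluating from 0 to 2*pi: ∫_{0}^{2*pi} (-u) cos(u/2) du = (4) - (-4) = 8.
Hence a_1 = (1/pi)·(8) = 8/pi.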